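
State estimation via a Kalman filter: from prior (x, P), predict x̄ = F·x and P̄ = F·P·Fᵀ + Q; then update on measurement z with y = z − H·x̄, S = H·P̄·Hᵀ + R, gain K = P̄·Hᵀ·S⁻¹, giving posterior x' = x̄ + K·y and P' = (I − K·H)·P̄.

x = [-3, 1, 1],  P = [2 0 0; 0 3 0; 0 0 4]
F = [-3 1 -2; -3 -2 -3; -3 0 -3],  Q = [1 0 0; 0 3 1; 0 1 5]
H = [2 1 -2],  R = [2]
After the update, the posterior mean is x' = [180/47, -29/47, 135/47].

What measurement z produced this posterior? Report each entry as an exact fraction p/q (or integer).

z = [1]

x̄ = F·x = [8, 4, 6]
P̄ = F·P·Fᵀ + Q = [38 36 42; 36 69 55; 42 55 59]
S = H·P̄·Hᵀ + R = [47]
K = P̄·Hᵀ·S⁻¹ = [28/47; 31/47; 21/47]
x' − x̄ = [-196/47, -217/47, -147/47] = K·y
y = (KᵀK)⁻¹·Kᵀ·(x' − x̄) = [-7]
z = y + H·x̄ = [-7] + [8] = [1]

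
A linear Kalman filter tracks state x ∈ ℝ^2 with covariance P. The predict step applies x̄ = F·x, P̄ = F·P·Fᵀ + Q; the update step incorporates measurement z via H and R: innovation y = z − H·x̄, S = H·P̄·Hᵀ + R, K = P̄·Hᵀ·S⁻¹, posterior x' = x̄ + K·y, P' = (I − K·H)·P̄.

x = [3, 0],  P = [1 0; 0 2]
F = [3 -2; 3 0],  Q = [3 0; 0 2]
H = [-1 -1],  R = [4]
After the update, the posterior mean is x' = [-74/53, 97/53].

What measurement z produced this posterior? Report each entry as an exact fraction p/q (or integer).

z = [1]

x̄ = F·x = [9, 9]
P̄ = F·P·Fᵀ + Q = [20 9; 9 11]
S = H·P̄·Hᵀ + R = [53]
K = P̄·Hᵀ·S⁻¹ = [-29/53; -20/53]
x' − x̄ = [-551/53, -380/53] = K·y
y = (KᵀK)⁻¹·Kᵀ·(x' − x̄) = [19]
z = y + H·x̄ = [19] + [-18] = [1]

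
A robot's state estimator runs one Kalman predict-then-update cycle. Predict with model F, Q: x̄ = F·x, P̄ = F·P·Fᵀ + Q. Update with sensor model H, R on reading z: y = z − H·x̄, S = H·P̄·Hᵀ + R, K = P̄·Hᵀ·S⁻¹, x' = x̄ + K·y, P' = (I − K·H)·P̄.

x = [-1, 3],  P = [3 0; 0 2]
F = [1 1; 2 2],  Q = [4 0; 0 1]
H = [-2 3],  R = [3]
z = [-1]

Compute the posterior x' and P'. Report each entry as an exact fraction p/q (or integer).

x' = [1, 5/12]
P' = [23/3 47/9; 47/9 419/108]

x̄ = F·x = [2, 4]
P̄ = F·P·Fᵀ + Q = [9 10; 10 21]
y = z − H·x̄ = [-9]
S = H·P̄·Hᵀ + R = [108]
K = P̄·Hᵀ·S⁻¹ = [1/9; 43/108]
x' = x̄ + K·y = [1, 5/12]
P' = (I − K·H)·P̄ = [23/3 47/9; 47/9 419/108]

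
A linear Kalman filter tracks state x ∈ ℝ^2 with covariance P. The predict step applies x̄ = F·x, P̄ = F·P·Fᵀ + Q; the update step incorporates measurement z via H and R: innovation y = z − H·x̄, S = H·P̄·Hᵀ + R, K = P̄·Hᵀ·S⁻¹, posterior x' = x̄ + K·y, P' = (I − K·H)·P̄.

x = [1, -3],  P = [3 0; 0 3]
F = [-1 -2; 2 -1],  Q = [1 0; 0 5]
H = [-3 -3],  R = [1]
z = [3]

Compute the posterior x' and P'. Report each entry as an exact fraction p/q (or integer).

x̄ = F·x = [5, 5]
P̄ = F·P·Fᵀ + Q = [16 0; 0 20]
y = z − H·x̄ = [33]
S = H·P̄·Hᵀ + R = [325]
K = P̄·Hᵀ·S⁻¹ = [-48/325; -12/65]
x' = x̄ + K·y = [41/325, -71/65]
P' = (I − K·H)·P̄ = [2896/325 -576/65; -576/65 116/13]

x' = [41/325, -71/65]
P' = [2896/325 -576/65; -576/65 116/13]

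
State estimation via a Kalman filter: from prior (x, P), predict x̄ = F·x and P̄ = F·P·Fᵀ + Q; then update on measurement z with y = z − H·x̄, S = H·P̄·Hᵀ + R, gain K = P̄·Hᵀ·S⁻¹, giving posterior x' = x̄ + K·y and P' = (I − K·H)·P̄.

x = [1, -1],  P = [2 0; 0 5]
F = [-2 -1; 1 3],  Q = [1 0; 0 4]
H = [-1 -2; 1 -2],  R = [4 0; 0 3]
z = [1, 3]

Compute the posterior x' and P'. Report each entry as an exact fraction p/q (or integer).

x̄ = F·x = [-1, -2]
P̄ = F·P·Fᵀ + Q = [14 -19; -19 51]
y = z − H·x̄ = [-4, 0]
S = H·P̄·Hᵀ + R = [146 190; 190 297]
K = P̄·Hᵀ·S⁻¹ = [-1376/3631 1516/3631; -1661/7262 -948/3631]
x' = x̄ + K·y = [1873/3631, -3940/3631]
P' = (I − K·H)·P̄ = [5026/3631 239/3631; 239/3631 3083/7262]

x' = [1873/3631, -3940/3631]
P' = [5026/3631 239/3631; 239/3631 3083/7262]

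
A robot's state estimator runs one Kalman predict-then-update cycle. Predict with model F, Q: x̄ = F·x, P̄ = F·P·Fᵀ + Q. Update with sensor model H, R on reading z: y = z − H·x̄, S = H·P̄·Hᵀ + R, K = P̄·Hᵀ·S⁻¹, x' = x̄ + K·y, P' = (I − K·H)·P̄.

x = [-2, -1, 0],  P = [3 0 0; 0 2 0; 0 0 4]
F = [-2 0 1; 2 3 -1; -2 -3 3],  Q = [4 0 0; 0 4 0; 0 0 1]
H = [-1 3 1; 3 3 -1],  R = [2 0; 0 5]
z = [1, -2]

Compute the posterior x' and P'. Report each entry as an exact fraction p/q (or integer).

x' = [-11768/47753, -4899/47753, 2410/2809]
P' = [347908/47753 -115568/47753 39020/2809; -115568/47753 47590/47753 -13642/2809; 39020/2809 -13642/2809 78964/2809]

x̄ = F·x = [4, -7, 7]
P̄ = F·P·Fᵀ + Q = [20 -16 24; -16 38 -42; 24 -42 67]
y = z − H·x̄ = [19, 14]
S = H·P̄·Hᵀ + R = [227 215; 215 414]
K = P̄·Hᵀ·S⁻¹ = [-15636/47753 6736/47753; 13212/47753 5596/47753; -491/2809 -566/2809]
x' = x̄ + K·y = [-11768/47753, -4899/47753, 2410/2809]
P' = (I − K·H)·P̄ = [347908/47753 -115568/47753 39020/2809; -115568/47753 47590/47753 -13642/2809; 39020/2809 -13642/2809 78964/2809]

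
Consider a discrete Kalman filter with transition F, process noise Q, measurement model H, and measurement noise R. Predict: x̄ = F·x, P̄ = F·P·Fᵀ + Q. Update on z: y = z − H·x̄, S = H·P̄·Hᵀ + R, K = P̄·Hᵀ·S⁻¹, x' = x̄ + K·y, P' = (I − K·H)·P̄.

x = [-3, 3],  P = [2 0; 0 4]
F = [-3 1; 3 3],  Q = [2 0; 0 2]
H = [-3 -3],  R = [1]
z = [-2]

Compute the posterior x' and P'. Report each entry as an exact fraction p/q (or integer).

x' = [5520/613, -5100/613]
P' = [11796/613 -11778/613; -11778/613 11828/613]

x̄ = F·x = [12, 0]
P̄ = F·P·Fᵀ + Q = [24 -6; -6 56]
y = z − H·x̄ = [34]
S = H·P̄·Hᵀ + R = [613]
K = P̄·Hᵀ·S⁻¹ = [-54/613; -150/613]
x' = x̄ + K·y = [5520/613, -5100/613]
P' = (I − K·H)·P̄ = [11796/613 -11778/613; -11778/613 11828/613]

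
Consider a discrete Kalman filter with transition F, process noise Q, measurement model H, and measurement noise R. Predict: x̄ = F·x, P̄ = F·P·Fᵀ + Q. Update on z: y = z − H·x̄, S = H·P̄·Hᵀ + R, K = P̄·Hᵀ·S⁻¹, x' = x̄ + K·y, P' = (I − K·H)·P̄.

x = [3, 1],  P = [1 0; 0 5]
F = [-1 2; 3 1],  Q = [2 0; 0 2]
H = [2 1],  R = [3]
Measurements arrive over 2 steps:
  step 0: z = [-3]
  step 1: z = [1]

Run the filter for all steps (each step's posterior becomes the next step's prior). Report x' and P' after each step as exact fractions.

step 0: x' = [-722/139, 1060/139], P' = [388/139 -617/139; -617/139 1324/139]
step 1: x' = [108191/29125, -34788/5825], P' = [91271/29125 -27353/5825; -27353/5825 10724/1165]

step 0: x̄ = F·x = [-1, 10]
step 0: P̄ = F·P·Fᵀ + Q = [23 7; 7 16]
step 0: y = z − H·x̄ = [-11]
step 0: S = H·P̄·Hᵀ + R = [139]
step 0: K = P̄·Hᵀ·S⁻¹ = [53/139; 30/139]
step 0: x' = x̄ + K·y = [-722/139, 1060/139]
step 0: P' = (I − K·H)·P̄ = [388/139 -617/139; -617/139 1324/139]
step 1: x̄ = F·x = [2842/139, -1106/139]
step 1: P̄ = F·P·Fᵀ + Q = [8430/139 -1601/139; -1601/139 1392/139]
step 1: y = z − H·x̄ = [-4439/139]
step 1: S = H·P̄·Hᵀ + R = [29125/139]
step 1: K = P̄·Hᵀ·S⁻¹ = [15259/29125; -362/5825]
step 1: x' = x̄ + K·y = [108191/29125, -34788/5825]
step 1: P' = (I − K·H)·P̄ = [91271/29125 -27353/5825; -27353/5825 10724/1165]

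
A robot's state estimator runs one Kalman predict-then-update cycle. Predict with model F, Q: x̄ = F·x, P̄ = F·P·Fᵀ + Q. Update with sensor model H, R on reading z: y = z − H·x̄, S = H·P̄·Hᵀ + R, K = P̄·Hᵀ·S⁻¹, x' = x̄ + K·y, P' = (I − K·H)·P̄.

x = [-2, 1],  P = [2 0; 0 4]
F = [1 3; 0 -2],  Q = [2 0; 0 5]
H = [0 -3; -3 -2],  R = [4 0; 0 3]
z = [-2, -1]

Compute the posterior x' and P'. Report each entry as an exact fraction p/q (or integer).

x' = [-775/7529, 4374/7529]
P' = [3944/7529 -2208/7529; -2208/7529 3252/7529]

x̄ = F·x = [1, -2]
P̄ = F·P·Fᵀ + Q = [40 -24; -24 21]
y = z − H·x̄ = [-8, -2]
S = H·P̄·Hᵀ + R = [193 -90; -90 159]
K = P̄·Hᵀ·S⁻¹ = [1656/7529 -2472/7529; -2439/7529 40/7529]
x' = x̄ + K·y = [-775/7529, 4374/7529]
P' = (I − K·H)·P̄ = [3944/7529 -2208/7529; -2208/7529 3252/7529]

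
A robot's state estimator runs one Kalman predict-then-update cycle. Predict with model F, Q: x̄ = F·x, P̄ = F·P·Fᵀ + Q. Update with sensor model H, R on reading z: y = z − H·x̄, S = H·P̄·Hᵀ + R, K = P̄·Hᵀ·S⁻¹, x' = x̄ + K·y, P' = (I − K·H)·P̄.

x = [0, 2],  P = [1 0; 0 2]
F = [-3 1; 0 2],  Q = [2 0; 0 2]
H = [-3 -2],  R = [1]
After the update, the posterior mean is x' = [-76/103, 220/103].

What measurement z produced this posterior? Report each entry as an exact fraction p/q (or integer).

x̄ = F·x = [2, 4]
P̄ = F·P·Fᵀ + Q = [13 4; 4 10]
S = H·P̄·Hᵀ + R = [206]
K = P̄·Hᵀ·S⁻¹ = [-47/206; -16/103]
x' − x̄ = [-282/103, -192/103] = K·y
y = (KᵀK)⁻¹·Kᵀ·(x' − x̄) = [12]
z = y + H·x̄ = [12] + [-14] = [-2]

z = [-2]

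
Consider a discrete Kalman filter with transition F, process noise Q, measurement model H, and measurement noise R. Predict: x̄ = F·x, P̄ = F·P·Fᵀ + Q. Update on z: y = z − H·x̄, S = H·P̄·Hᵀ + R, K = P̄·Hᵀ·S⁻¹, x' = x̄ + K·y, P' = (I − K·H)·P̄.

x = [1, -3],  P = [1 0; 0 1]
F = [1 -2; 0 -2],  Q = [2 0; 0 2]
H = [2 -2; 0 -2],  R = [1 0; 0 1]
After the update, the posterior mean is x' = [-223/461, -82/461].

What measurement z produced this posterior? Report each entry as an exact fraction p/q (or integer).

x̄ = F·x = [7, 6]
P̄ = F·P·Fᵀ + Q = [7 4; 4 6]
S = H·P̄·Hᵀ + R = [21 8; 8 25]
K = P̄·Hᵀ·S⁻¹ = [214/461 -216/461; -4/461 -220/461]
x' − x̄ = [-3450/461, -2848/461] = K·y
y = (KᵀK)⁻¹·Kᵀ·(x' − x̄) = [-3, 13]
z = y + H·x̄ = [-3, 13] + [2, -12] = [-1, 1]

z = [-1, 1]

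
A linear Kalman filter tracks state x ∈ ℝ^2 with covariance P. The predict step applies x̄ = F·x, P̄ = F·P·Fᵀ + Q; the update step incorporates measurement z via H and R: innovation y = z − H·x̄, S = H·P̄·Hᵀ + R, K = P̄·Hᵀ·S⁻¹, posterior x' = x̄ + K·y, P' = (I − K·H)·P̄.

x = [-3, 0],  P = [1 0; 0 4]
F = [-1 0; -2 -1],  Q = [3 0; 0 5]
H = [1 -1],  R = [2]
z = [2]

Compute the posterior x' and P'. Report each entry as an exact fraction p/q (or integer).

x̄ = F·x = [3, 6]
P̄ = F·P·Fᵀ + Q = [4 2; 2 13]
y = z − H·x̄ = [5]
S = H·P̄·Hᵀ + R = [15]
K = P̄·Hᵀ·S⁻¹ = [2/15; -11/15]
x' = x̄ + K·y = [11/3, 7/3]
P' = (I − K·H)·P̄ = [56/15 52/15; 52/15 74/15]

x' = [11/3, 7/3]
P' = [56/15 52/15; 52/15 74/15]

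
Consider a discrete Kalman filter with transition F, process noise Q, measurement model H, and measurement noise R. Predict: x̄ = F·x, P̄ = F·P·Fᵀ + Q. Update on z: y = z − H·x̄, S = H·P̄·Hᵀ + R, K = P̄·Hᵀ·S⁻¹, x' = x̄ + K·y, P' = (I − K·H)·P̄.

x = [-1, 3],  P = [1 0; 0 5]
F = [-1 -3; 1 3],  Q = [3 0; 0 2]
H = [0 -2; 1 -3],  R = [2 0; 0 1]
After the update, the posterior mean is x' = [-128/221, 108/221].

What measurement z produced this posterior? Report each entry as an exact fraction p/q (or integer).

x̄ = F·x = [-8, 8]
P̄ = F·P·Fᵀ + Q = [49 -46; -46 48]
S = H·P̄·Hᵀ + R = [194 380; 380 758]
K = P̄·Hᵀ·S⁻¹ = [-331/663 659/1326; -142/663 -95/663]
x' − x̄ = [1640/221, -1660/221] = K·y
y = (KᵀK)⁻¹·Kᵀ·(x' − x̄) = [15, 30]
z = y + H·x̄ = [15, 30] + [-16, -32] = [-1, -2]

z = [-1, -2]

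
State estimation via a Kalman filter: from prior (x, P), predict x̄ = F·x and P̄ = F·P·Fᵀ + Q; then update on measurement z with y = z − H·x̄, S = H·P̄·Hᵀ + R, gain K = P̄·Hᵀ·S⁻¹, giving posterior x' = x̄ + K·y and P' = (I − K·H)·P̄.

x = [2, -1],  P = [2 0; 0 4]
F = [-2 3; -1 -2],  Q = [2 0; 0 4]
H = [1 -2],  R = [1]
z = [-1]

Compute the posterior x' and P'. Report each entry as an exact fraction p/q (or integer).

x' = [-23/5, -384/215]
P' = [58/5 28/5; 28/5 634/215]

x̄ = F·x = [-7, 0]
P̄ = F·P·Fᵀ + Q = [46 -20; -20 22]
y = z − H·x̄ = [6]
S = H·P̄·Hᵀ + R = [215]
K = P̄·Hᵀ·S⁻¹ = [2/5; -64/215]
x' = x̄ + K·y = [-23/5, -384/215]
P' = (I − K·H)·P̄ = [58/5 28/5; 28/5 634/215]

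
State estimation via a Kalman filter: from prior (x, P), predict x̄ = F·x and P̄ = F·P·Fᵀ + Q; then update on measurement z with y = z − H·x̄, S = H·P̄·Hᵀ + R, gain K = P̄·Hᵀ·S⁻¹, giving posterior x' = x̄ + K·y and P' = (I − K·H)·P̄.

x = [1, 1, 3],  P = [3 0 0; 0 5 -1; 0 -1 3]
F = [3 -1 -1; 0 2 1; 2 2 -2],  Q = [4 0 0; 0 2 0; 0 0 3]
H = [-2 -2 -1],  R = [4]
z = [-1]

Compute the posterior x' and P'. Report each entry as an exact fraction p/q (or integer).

x' = [-671/331, 1465/331, -1237/331]
P' = [7623/331 -5894/331 -3186/331; -5894/331 5507/331 926/331; -3186/331 926/331 4980/331]

x̄ = F·x = [-1, 5, -2]
P̄ = F·P·Fᵀ + Q = [37 -10 14; -10 21 16; 14 16 55]
y = z − H·x̄ = [5]
S = H·P̄·Hᵀ + R = [331]
K = P̄·Hᵀ·S⁻¹ = [-68/331; -38/331; -115/331]
x' = x̄ + K·y = [-671/331, 1465/331, -1237/331]
P' = (I − K·H)·P̄ = [7623/331 -5894/331 -3186/331; -5894/331 5507/331 926/331; -3186/331 926/331 4980/331]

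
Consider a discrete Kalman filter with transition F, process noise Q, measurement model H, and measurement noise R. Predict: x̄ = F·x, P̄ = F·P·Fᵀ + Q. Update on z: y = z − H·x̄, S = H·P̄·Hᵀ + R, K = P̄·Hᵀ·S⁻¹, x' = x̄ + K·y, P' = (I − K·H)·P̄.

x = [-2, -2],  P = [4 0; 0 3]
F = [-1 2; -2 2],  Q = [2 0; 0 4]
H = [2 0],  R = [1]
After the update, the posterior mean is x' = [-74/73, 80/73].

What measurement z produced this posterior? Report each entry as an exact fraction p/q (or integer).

x̄ = F·x = [-2, 0]
P̄ = F·P·Fᵀ + Q = [18 20; 20 32]
S = H·P̄·Hᵀ + R = [73]
K = P̄·Hᵀ·S⁻¹ = [36/73; 40/73]
x' − x̄ = [72/73, 80/73] = K·y
y = (KᵀK)⁻¹·Kᵀ·(x' − x̄) = [2]
z = y + H·x̄ = [2] + [-4] = [-2]

z = [-2]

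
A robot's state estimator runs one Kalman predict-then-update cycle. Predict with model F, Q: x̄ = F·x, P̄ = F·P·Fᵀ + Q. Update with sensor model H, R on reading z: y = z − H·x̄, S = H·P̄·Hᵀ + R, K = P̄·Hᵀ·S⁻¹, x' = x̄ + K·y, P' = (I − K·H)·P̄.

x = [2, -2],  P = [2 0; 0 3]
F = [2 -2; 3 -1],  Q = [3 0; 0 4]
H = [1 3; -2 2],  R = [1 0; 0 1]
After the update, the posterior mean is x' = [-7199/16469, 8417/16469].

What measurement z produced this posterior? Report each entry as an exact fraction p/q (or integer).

z = [1, 2]

x̄ = F·x = [8, 8]
P̄ = F·P·Fᵀ + Q = [23 18; 18 25]
S = H·P̄·Hᵀ + R = [357 32; 32 49]
K = P̄·Hᵀ·S⁻¹ = [4093/16469 -6034/16469; 4109/16469 2022/16469]
x' − x̄ = [-138951/16469, -123335/16469] = K·y
y = (KᵀK)⁻¹·Kᵀ·(x' − x̄) = [-31, 2]
z = y + H·x̄ = [-31, 2] + [32, 0] = [1, 2]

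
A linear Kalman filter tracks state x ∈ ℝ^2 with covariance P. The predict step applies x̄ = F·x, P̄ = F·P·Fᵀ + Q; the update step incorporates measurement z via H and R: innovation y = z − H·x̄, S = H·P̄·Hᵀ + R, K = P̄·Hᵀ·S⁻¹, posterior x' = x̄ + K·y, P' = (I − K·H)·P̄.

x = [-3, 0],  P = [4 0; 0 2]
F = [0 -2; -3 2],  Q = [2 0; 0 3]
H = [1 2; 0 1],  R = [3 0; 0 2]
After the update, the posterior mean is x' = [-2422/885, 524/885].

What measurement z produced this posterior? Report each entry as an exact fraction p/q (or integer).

x̄ = F·x = [0, 9]
P̄ = F·P·Fᵀ + Q = [10 -8; -8 47]
S = H·P̄·Hᵀ + R = [169 86; 86 49]
K = P̄·Hᵀ·S⁻¹ = [394/885 -836/885; 172/885 547/885]
x' − x̄ = [-2422/885, -7441/885] = K·y
y = (KᵀK)⁻¹·Kᵀ·(x' − x̄) = [-21, -7]
z = y + H·x̄ = [-21, -7] + [18, 9] = [-3, 2]

z = [-3, 2]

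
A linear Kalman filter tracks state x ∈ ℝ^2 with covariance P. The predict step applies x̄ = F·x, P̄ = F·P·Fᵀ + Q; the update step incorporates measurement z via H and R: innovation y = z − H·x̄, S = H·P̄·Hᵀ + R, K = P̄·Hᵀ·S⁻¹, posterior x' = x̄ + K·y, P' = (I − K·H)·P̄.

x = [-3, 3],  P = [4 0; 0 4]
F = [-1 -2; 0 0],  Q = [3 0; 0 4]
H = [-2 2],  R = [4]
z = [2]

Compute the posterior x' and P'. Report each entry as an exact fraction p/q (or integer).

x̄ = F·x = [-3, 0]
P̄ = F·P·Fᵀ + Q = [23 0; 0 4]
y = z − H·x̄ = [-4]
S = H·P̄·Hᵀ + R = [112]
K = P̄·Hᵀ·S⁻¹ = [-23/56; 1/14]
x' = x̄ + K·y = [-19/14, -2/7]
P' = (I − K·H)·P̄ = [115/28 23/7; 23/7 24/7]

x' = [-19/14, -2/7]
P' = [115/28 23/7; 23/7 24/7]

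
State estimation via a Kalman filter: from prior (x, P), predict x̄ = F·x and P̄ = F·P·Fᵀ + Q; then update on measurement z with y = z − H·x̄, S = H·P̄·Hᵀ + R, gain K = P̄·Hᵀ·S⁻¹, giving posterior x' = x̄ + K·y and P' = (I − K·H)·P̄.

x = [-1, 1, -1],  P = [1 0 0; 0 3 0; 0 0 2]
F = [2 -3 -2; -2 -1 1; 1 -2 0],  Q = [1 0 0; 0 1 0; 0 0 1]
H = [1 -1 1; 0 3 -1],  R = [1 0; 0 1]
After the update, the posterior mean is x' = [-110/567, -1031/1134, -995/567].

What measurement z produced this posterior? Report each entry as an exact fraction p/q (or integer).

z = [-1, -1]

x̄ = F·x = [-3, 0, -3]
P̄ = F·P·Fᵀ + Q = [40 1 20; 1 10 4; 20 4 14]
S = H·P̄·Hᵀ + R = [95 -45; -45 81]
K = P̄·Hᵀ·S⁻¹ = [223/315 104/567; 17/126 449/1134; 26/63 116/567]
x' − x̄ = [1591/567, -1031/1134, 706/567] = K·y
y = (KᵀK)⁻¹·Kᵀ·(x' − x̄) = [5, -4]
z = y + H·x̄ = [5, -4] + [-6, 3] = [-1, -1]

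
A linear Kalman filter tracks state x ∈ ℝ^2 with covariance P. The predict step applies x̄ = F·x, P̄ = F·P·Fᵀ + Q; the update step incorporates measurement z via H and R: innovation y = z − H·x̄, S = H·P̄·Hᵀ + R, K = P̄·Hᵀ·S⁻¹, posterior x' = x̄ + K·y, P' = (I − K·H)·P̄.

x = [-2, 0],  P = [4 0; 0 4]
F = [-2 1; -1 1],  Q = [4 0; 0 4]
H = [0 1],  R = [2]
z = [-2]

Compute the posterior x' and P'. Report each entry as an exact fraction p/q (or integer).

x̄ = F·x = [4, 2]
P̄ = F·P·Fᵀ + Q = [24 12; 12 12]
y = z − H·x̄ = [-4]
S = H·P̄·Hᵀ + R = [14]
K = P̄·Hᵀ·S⁻¹ = [6/7; 6/7]
x' = x̄ + K·y = [4/7, -10/7]
P' = (I − K·H)·P̄ = [96/7 12/7; 12/7 12/7]

x' = [4/7, -10/7]
P' = [96/7 12/7; 12/7 12/7]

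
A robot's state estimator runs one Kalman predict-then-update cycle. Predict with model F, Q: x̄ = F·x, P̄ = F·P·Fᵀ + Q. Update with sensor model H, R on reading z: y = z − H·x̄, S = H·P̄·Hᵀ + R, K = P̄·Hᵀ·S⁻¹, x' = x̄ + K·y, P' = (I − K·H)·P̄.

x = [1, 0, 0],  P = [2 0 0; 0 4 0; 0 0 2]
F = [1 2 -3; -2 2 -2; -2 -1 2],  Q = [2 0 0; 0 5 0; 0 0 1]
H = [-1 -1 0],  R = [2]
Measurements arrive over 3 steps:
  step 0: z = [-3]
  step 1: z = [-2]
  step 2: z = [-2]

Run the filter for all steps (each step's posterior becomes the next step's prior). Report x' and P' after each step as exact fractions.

step 0: x̄ = F·x = [1, -2, -2]
step 0: P̄ = F·P·Fᵀ + Q = [38 24 -24; 24 37 -8; -24 -8 21]
step 0: y = z − H·x̄ = [-4]
step 0: S = H·P̄·Hᵀ + R = [125]
step 0: K = P̄·Hᵀ·S⁻¹ = [-62/125; -61/125; 32/125]
step 0: x' = x̄ + K·y = [373/125, -6/125, -378/125]
step 0: P' = (I − K·H)·P̄ = [906/125 -782/125 -1016/125; -782/125 904/125 952/125; -1016/125 952/125 1601/125]
step 1: x̄ = F·x = [299/25, -2/125, -1496/125]
step 1: P̄ = F·P·Fᵀ + Q = [429/5 -122/25 -2156/25; -122/25 4781/125 2688/125; -2156/25 2688/125 12249/125]
step 1: y = z − H·x̄ = [1243/125]
step 1: S = H·P̄·Hᵀ + R = [14536/125]
step 1: K = P̄·Hᵀ·S⁻¹ = [-10115/14536; -4171/14536; 2023/3634]
step 1: x' = x̄ + K·y = [73267/14536, -41709/14536, -23375/3634]
step 1: P' = (I − K·H)·P̄ = [428683/14536 -408453/14536 -149695/3634; -408453/14536 416795/14536 145649/3634; -149695/3634 145649/3634 112571/1817]
step 2: x̄ = F·x = [270349/14536, -5369/1817, -291825/14536]
step 2: P̄ = F·P·Fᵀ + Q = [5197763/14536 -148869/1817 -5764167/14536; -148869/1817 109185/1817 198919/1817; -5764167/14536 198919/1817 6574379/14536]
step 2: y = z − H·x̄ = [198325/14536]
step 2: S = H·P̄·Hᵀ + R = [3718411/14536]
step 2: K = P̄·Hᵀ·S⁻¹ = [-4006811/3718411; 317472/3718411; 4172815/3718411]
step 2: x' = x̄ + K·y = [14489399/3718411, -6655927/3718411, -17718200/3718411]
step 2: P' = (I − K·H)·P̄ = [225157177/3718411 -217143555/3718411 -324288727/3718411; -217143555/3718411 216508611/3718411 315943097/3718411; -324288727/3718411 315943097/3718411 483892279/3718411]

step 0: x' = [373/125, -6/125, -378/125], P' = [906/125 -782/125 -1016/125; -782/125 904/125 952/125; -1016/125 952/125 1601/125]
step 1: x' = [73267/14536, -41709/14536, -23375/3634], P' = [428683/14536 -408453/14536 -149695/3634; -408453/14536 416795/14536 145649/3634; -149695/3634 145649/3634 112571/1817]
step 2: x' = [14489399/3718411, -6655927/3718411, -17718200/3718411], P' = [225157177/3718411 -217143555/3718411 -324288727/3718411; -217143555/3718411 216508611/3718411 315943097/3718411; -324288727/3718411 315943097/3718411 483892279/3718411]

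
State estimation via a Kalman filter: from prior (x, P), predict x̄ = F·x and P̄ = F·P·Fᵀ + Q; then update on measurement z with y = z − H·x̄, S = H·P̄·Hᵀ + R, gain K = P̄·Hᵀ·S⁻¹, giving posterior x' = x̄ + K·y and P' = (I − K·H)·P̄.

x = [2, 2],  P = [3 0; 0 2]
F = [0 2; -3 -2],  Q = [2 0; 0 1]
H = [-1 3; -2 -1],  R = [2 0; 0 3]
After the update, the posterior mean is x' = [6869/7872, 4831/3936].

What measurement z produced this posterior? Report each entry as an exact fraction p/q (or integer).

z = [3, -3]

x̄ = F·x = [4, -10]
P̄ = F·P·Fᵀ + Q = [10 -8; -8 36]
S = H·P̄·Hᵀ + R = [384 -48; -48 47]
K = P̄·Hᵀ·S⁻¹ = [-1087/7872 -65/164; 1123/3936 -11/82]
x' − x̄ = [-24619/7872, 44191/3936] = K·y
y = (KᵀK)⁻¹·Kᵀ·(x' − x̄) = [37, -5]
z = y + H·x̄ = [37, -5] + [-34, 2] = [3, -3]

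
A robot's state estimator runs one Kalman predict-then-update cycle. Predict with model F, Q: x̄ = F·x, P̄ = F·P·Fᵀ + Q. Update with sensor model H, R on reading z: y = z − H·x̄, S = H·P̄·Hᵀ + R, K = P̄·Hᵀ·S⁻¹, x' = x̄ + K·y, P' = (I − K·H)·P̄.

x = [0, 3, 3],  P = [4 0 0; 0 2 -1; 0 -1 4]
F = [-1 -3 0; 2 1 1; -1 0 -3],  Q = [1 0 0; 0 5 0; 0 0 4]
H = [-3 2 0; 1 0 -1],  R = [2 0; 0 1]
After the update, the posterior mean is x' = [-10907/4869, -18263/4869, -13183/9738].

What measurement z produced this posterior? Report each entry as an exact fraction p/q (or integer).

x̄ = F·x = [-9, 6, -9]
P̄ = F·P·Fᵀ + Q = [23 -11 -5; -11 25 -17; -5 -17 44]
S = H·P̄·Hᵀ + R = [441 -72; -72 78]
K = P̄·Hᵀ·S⁻¹ = [-847/4869 322/1623; 1151/4869 479/1623; -835/4869 -851/1082]
x' − x̄ = [32914/4869, -47477/4869, 74459/9738] = K·y
y = (KᵀK)⁻¹·Kᵀ·(x' − x̄) = [-40, -1]
z = y + H·x̄ = [-40, -1] + [39, 0] = [-1, -1]

z = [-1, -1]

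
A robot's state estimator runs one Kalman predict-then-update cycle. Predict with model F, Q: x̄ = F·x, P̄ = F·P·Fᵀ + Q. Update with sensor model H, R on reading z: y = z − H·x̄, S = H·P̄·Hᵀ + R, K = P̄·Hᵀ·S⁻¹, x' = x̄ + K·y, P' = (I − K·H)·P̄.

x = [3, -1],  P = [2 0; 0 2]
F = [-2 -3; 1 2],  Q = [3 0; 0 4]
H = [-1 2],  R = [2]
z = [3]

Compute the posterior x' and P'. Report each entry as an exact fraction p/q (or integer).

x̄ = F·x = [-3, 1]
P̄ = F·P·Fᵀ + Q = [29 -16; -16 14]
y = z − H·x̄ = [-2]
S = H·P̄·Hᵀ + R = [151]
K = P̄·Hᵀ·S⁻¹ = [-61/151; 44/151]
x' = x̄ + K·y = [-331/151, 63/151]
P' = (I − K·H)·P̄ = [658/151 268/151; 268/151 178/151]

x' = [-331/151, 63/151]
P' = [658/151 268/151; 268/151 178/151]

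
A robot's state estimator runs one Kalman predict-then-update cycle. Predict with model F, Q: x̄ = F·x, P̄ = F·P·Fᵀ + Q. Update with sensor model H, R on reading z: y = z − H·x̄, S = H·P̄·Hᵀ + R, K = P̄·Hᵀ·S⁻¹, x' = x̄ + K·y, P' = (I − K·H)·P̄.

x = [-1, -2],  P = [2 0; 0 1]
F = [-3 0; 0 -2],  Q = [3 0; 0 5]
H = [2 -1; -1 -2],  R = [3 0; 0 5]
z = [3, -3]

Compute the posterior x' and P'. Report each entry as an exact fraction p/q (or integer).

x' = [121/64, 827/896]
P' = [21/32 9/64; 9/64 747/896]

x̄ = F·x = [3, 4]
P̄ = F·P·Fᵀ + Q = [21 0; 0 9]
y = z − H·x̄ = [1, 8]
S = H·P̄·Hᵀ + R = [96 -24; -24 62]
K = P̄·Hᵀ·S⁻¹ = [25/64 -3/16; -165/896 -81/224]
x' = x̄ + K·y = [121/64, 827/896]
P' = (I − K·H)·P̄ = [21/32 9/64; 9/64 747/896]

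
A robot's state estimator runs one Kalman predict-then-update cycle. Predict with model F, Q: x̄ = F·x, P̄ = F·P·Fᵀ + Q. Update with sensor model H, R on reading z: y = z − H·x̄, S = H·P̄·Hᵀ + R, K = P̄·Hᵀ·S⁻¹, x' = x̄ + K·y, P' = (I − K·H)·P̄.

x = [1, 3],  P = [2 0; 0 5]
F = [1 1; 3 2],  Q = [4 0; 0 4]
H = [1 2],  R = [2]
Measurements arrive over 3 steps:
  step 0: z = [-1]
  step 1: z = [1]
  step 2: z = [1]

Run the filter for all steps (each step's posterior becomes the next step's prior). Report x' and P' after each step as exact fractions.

step 0: x̄ = F·x = [4, 9]
step 0: P̄ = F·P·Fᵀ + Q = [11 16; 16 42]
step 0: y = z − H·x̄ = [-23]
step 0: S = H·P̄·Hᵀ + R = [245]
step 0: K = P̄·Hᵀ·S⁻¹ = [43/245; 20/49]
step 0: x' = x̄ + K·y = [-9/245, -19/49]
step 0: P' = (I − K·H)·P̄ = [846/245 -76/49; -76/49 58/49]
step 1: x̄ = F·x = [-104/245, -31/35]
step 1: P̄ = F·P·Fᵀ + Q = [1356/245 174/35; 174/35 106/5]
step 1: y = z − H·x̄ = [783/245]
step 1: S = H·P̄·Hᵀ + R = [27494/245]
step 1: K = P̄·Hᵀ·S⁻¹ = [1896/13747; 5803/13747]
step 1: x' = x̄ + K·y = [224/13747, 6370/13747]
step 1: P' = (I − K·H)·P̄ = [46740/13747 -21474/13747; -21474/13747 16540/13747]
step 2: x̄ = F·x = [6594/13747, 13412/13747]
step 2: P̄ = F·P·Fᵀ + Q = [75320/13747 65930/13747; 65930/13747 284120/13747]
step 2: y = z − H·x̄ = [-19671/13747]
step 2: S = H·P̄·Hᵀ + R = [1503014/13747]
step 2: K = P̄·Hᵀ·S⁻¹ = [103590/751507; 317085/751507]
step 2: x' = x̄ + K·y = [212244/751507, 279467/751507]
step 2: P' = (I − K·H)·P̄ = [2556320/751507 -1174570/751507; -1174570/751507 904370/751507]

step 0: x' = [-9/245, -19/49], P' = [846/245 -76/49; -76/49 58/49]
step 1: x' = [224/13747, 6370/13747], P' = [46740/13747 -21474/13747; -21474/13747 16540/13747]
step 2: x' = [212244/751507, 279467/751507], P' = [2556320/751507 -1174570/751507; -1174570/751507 904370/751507]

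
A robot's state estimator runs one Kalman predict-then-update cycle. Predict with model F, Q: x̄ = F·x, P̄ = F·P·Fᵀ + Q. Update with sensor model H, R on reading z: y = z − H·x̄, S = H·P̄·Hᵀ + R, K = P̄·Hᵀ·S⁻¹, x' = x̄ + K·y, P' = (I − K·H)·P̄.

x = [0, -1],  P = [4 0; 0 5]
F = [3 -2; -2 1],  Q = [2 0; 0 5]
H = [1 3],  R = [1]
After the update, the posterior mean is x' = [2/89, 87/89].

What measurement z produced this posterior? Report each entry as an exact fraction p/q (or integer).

z = [3]

x̄ = F·x = [2, -1]
P̄ = F·P·Fᵀ + Q = [58 -34; -34 26]
S = H·P̄·Hᵀ + R = [89]
K = P̄·Hᵀ·S⁻¹ = [-44/89; 44/89]
x' − x̄ = [-176/89, 176/89] = K·y
y = (KᵀK)⁻¹·Kᵀ·(x' − x̄) = [4]
z = y + H·x̄ = [4] + [-1] = [3]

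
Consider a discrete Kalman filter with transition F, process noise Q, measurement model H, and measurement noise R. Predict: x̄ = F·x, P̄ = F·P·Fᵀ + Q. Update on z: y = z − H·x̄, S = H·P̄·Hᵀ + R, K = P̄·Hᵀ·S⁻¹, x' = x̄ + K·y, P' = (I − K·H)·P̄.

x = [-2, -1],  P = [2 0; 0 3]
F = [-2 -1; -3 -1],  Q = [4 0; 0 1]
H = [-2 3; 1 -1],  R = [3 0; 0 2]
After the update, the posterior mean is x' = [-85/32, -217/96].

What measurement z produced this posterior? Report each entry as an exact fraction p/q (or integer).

z = [-3, -3]

x̄ = F·x = [5, 7]
P̄ = F·P·Fᵀ + Q = [15 15; 15 22]
S = H·P̄·Hᵀ + R = [81 -21; -21 9]
K = P̄·Hᵀ·S⁻¹ = [15/32 35/32; 59/96 21/32]
x' − x̄ = [-245/32, -889/96] = K·y
y = (KᵀK)⁻¹·Kᵀ·(x' − x̄) = [-14, -1]
z = y + H·x̄ = [-14, -1] + [11, -2] = [-3, -3]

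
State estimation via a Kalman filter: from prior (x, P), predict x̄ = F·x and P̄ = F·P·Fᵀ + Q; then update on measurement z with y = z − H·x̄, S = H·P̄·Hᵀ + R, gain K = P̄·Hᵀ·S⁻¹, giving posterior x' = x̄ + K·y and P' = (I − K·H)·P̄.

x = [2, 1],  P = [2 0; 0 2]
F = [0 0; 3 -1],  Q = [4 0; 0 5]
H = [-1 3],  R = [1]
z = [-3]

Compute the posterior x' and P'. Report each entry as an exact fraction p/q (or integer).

x' = [36/115, -20/23]
P' = [452/115 30/23; 30/23 25/46]

x̄ = F·x = [0, 5]
P̄ = F·P·Fᵀ + Q = [4 0; 0 25]
y = z − H·x̄ = [-18]
S = H·P̄·Hᵀ + R = [230]
K = P̄·Hᵀ·S⁻¹ = [-2/115; 15/46]
x' = x̄ + K·y = [36/115, -20/23]
P' = (I − K·H)·P̄ = [452/115 30/23; 30/23 25/46]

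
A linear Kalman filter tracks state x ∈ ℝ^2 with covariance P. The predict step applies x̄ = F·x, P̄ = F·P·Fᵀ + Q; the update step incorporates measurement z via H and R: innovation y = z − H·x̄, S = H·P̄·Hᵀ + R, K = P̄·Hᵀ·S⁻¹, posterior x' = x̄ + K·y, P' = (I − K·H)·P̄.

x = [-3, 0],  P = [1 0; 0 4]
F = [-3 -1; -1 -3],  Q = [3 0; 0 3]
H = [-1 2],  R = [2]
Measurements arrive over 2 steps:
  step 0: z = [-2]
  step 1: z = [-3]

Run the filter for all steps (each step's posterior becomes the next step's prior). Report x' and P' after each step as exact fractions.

step 0: x' = [538/59, 419/118], P' = [846/59 430/59; 430/59 495/118]
step 1: x' = [-179767/7473, -101758/7473], P' = [645482/7473 331826/7473; 331826/7473 174074/7473]

step 0: x̄ = F·x = [9, 3]
step 0: P̄ = F·P·Fᵀ + Q = [16 15; 15 40]
step 0: y = z − H·x̄ = [1]
step 0: S = H·P̄·Hᵀ + R = [118]
step 0: K = P̄·Hᵀ·S⁻¹ = [7/59; 65/118]
step 0: x' = x̄ + K·y = [538/59, 419/118]
step 0: P' = (I − K·H)·P̄ = [846/59 430/59; 430/59 495/118]
step 1: x̄ = F·x = [-3647/118, -2333/118]
step 1: P̄ = F·P·Fᵀ + Q = [21237/118 15161/118; 15161/118 11661/118]
step 1: y = z − H·x̄ = [665/118]
step 1: S = H·P̄·Hᵀ + R = [7473/118]
step 1: K = P̄·Hᵀ·S⁻¹ = [9085/7473; 8161/7473]
step 1: x' = x̄ + K·y = [-179767/7473, -101758/7473]
step 1: P' = (I − K·H)·P̄ = [645482/7473 331826/7473; 331826/7473 174074/7473]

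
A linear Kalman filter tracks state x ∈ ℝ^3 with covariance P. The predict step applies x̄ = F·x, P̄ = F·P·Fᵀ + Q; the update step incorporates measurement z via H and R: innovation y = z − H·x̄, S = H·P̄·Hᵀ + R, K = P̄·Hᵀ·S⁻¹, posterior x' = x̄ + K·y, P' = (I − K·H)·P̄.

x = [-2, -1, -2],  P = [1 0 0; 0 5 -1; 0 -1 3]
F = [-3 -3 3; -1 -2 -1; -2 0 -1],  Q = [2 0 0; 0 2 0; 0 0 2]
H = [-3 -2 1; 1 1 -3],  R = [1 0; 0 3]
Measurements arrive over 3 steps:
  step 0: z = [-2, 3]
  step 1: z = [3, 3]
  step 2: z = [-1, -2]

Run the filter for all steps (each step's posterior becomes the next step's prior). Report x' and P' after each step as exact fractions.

step 0: x' = [-56402/77741, 157040/77741, -20811/77741], P' = [290918/77741 -452051/77741 -52617/77741; -452051/77741 738146/77741 108021/77741; -52617/77741 108021/77741 47610/77741]
step 1: x' = [-1140923671/509440094, 295896041/254720047, -1380271667/1018880188], P' = [429085247/254720047 -640681436/254720047 -93943957/509440094; -640681436/254720047 1063795331/254720047 145221782/254720047; -93943957/509440094 145221782/254720047 474677229/1018880188]
step 2: x' = [-539621702858/825849106025, 7866865401883/3303396424100, 5197186032639/3303396424100], P' = [1287112952829/825849106025 -1908766087626/825849106025 -135958781558/825849106025; -1908766087626/825849106025 25406622565227/6606792848200 3547250386891/6606792848200; -135958781558/825849106025 3547250386891/6606792848200 3043658195803/6606792848200]

step 0: x̄ = F·x = [3, 6, 6]
step 0: P̄ = F·P·Fᵀ + Q = [101 27 -6; 27 22 3; -6 3 9]
step 0: y = z − H·x̄ = [13, 12]
step 0: S = H·P̄·Hᵀ + R = [1355 -548; -548 279]
step 0: K = P̄·Hᵀ·S⁻¹ = [-21269/77741 -1094/77741; -12118/77741 -12656/77741; -10581/77741 -29142/77741]
step 0: x' = x̄ + K·y = [-56402/77741, 157040/77741, -20811/77741]
step 0: P' = (I − K·H)·P̄ = [290918/77741 -452051/77741 -52617/77741; -452051/77741 738146/77741 108021/77741; -52617/77741 108021/77741 47610/77741]
step 1: x̄ = F·x = [-364347/77741, -236867/77741, 133615/77741]
step 1: P̄ = F·P·Fᵀ + Q = [711358/77741 766278/77741 -627714/77741; 766278/77741 1965240/77741 -1120567/77741; -627714/77741 -1120567/77741 1156296/77741]
step 1: y = z − H·x̄ = [-1467167/77741, 1235282/77741]
step 1: S = H·P̄·Hᵀ + R = [32941107/77741 -27485941/77741; -27485941/77741 25338727/77741]
step 1: K = P̄·Hᵀ·S⁻¹ = [-105729695/509440094 -47120169/509440094; -60324572/254720047 -4183817/254720047; -123433285/1018880188 -343677491/1018880188]
step 1: x' = x̄ + K·y = [-1140923671/509440094, 295896041/254720047, -1380271667/1018880188]
step 1: P' = (I − K·H)·P̄ = [429085247/254720047 -640681436/254720047 -93943957/509440094; -640681436/254720047 1063795331/254720047 145221782/254720047; -93943957/509440094 145221782/254720047 474677229/1018880188]
step 2: x̄ = F·x = [-846025467/1018880188, 1294950681/1018880188, 5943966351/1018880188]
step 2: P̄ = F·P·Fᵀ + Q = [6850507001/1018880188 4448886141/1018880188 -4196015097/1018880188; 4448886141/1018880188 12946373597/1018880188 -5745433257/1018880188; -4196015097/1018880188 -5745433257/1018880188 8626249901/1018880188]
step 2: y = z − H·x̄ = [-3455510789/509440094, 15345213463/1018880188]
step 2: S = H·P̄·Hᵀ + R = [56157411197/254720047 -88372816187/509440094; -88372816187/509440094 169036232677/1018880188]
step 2: K = P̄·Hᵀ·S⁻¹ = [-179765464793/825849106025 -71258930041/825849106025; -1455608640539/6606792848200 -84209549409/3303396424100; -787831820587/6606792848200 -1111899075497/3303396424100]
step 2: x' = x̄ + K·y = [-539621702858/825849106025, 7866865401883/3303396424100, 5197186032639/3303396424100]
step 2: P' = (I − K·H)·P̄ = [1287112952829/825849106025 -1908766087626/825849106025 -135958781558/825849106025; -1908766087626/825849106025 25406622565227/6606792848200 3547250386891/6606792848200; -135958781558/825849106025 3547250386891/6606792848200 3043658195803/6606792848200]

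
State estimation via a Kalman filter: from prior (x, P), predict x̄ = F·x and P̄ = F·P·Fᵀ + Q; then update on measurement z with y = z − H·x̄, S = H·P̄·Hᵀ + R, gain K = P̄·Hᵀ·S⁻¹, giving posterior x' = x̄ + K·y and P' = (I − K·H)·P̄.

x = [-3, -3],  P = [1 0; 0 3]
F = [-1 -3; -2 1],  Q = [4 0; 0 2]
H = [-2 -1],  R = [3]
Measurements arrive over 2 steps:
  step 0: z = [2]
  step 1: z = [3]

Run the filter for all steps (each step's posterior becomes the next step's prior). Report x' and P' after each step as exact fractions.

step 0: x̄ = F·x = [12, 3]
step 0: P̄ = F·P·Fᵀ + Q = [32 -7; -7 9]
step 0: y = z − H·x̄ = [29]
step 0: S = H·P̄·Hᵀ + R = [112]
step 0: K = P̄·Hᵀ·S⁻¹ = [-57/112; 5/112]
step 0: x' = x̄ + K·y = [-309/112, 481/112]
step 0: P' = (I − K·H)·P̄ = [335/112 -499/112; -499/112 983/112]
step 1: x̄ = F·x = [-81/8, 157/16]
step 1: P̄ = F·P·Fᵀ + Q = [237/4 -341/8; -341/8 649/16]
step 1: y = z − H·x̄ = [-119/16]
step 1: S = H·P̄·Hᵀ + R = [1761/16]
step 1: K = P̄·Hᵀ·S⁻¹ = [-1214/1761; 715/1761]
step 1: x' = x̄ + K·y = [-8801/1761, 11962/1761]
step 1: P' = (I − K·H)·P̄ = [12227/1761 -20812/1761; -20812/1761 39479/1761]

step 0: x' = [-309/112, 481/112], P' = [335/112 -499/112; -499/112 983/112]
step 1: x' = [-8801/1761, 11962/1761], P' = [12227/1761 -20812/1761; -20812/1761 39479/1761]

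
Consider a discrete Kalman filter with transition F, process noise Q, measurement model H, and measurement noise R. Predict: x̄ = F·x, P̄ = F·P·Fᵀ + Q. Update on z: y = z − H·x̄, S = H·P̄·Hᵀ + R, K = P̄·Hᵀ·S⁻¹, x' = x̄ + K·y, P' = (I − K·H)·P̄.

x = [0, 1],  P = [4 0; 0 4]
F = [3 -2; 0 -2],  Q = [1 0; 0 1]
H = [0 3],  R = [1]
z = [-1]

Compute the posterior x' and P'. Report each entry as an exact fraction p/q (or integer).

x̄ = F·x = [-2, -2]
P̄ = F·P·Fᵀ + Q = [53 16; 16 17]
y = z − H·x̄ = [5]
S = H·P̄·Hᵀ + R = [154]
K = P̄·Hᵀ·S⁻¹ = [24/77; 51/154]
x' = x̄ + K·y = [-34/77, -53/154]
P' = (I − K·H)·P̄ = [2929/77 8/77; 8/77 17/154]

x' = [-34/77, -53/154]
P' = [2929/77 8/77; 8/77 17/154]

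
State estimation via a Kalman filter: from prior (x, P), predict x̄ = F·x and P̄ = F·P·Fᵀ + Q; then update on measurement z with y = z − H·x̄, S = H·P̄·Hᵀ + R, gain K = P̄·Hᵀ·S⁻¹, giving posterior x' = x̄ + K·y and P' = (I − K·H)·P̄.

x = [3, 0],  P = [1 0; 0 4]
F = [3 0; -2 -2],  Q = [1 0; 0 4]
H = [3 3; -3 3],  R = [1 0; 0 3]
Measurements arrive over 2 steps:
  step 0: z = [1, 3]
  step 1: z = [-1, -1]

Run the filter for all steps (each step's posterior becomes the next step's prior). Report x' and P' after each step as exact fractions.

step 0: x' = [-5175/22369, 13674/22369], P' = [2458/22369 -1230/22369; -1230/22369 2472/22369]
step 1: x' = [-66925/2067311, -7446182/22740421], P' = [216977/2067311 -107136/2067311; -107136/2067311 2441612/22740421]

step 0: x̄ = F·x = [9, -6]
step 0: P̄ = F·P·Fᵀ + Q = [10 -6; -6 24]
step 0: y = z − H·x̄ = [-8, 48]
step 0: S = H·P̄·Hᵀ + R = [199 126; 126 417]
step 0: K = P̄·Hᵀ·S⁻¹ = [3684/22369 -3688/22369; 3726/22369 3702/22369]
step 0: x' = x̄ + K·y = [-5175/22369, 13674/22369]
step 0: P' = (I − K·H)·P̄ = [2458/22369 -1230/22369; -1230/22369 2472/22369]
step 1: x̄ = F·x = [-15525/22369, -16998/22369]
step 1: P̄ = F·P·Fᵀ + Q = [44491/22369 -7368/22369; -7368/22369 99356/22369]
step 1: y = z − H·x̄ = [75200/22369, -17950/22369]
step 1: S = H·P̄·Hᵀ + R = [1184368/22369 493785/22369; 493785/22369 1494354/22369]
step 1: K = P̄·Hᵀ·S⁻¹ = [329523/2067311 -324113/2067311; 3789348/22740421 3620108/22740421]
step 1: x' = x̄ + K·y = [-66925/2067311, -7446182/22740421]
step 1: P' = (I − K·H)·P̄ = [216977/2067311 -107136/2067311; -107136/2067311 2441612/22740421]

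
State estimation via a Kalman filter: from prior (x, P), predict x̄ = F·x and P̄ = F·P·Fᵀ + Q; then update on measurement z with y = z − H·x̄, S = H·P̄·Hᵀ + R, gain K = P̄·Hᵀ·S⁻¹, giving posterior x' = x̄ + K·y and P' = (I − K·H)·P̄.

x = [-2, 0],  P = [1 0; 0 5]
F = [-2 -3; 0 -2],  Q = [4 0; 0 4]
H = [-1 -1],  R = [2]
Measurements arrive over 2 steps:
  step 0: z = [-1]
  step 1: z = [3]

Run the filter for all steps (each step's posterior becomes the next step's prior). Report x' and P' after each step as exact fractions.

step 0: x̄ = F·x = [4, 0]
step 0: P̄ = F·P·Fᵀ + Q = [53 30; 30 24]
step 0: y = z − H·x̄ = [3]
step 0: S = H·P̄·Hᵀ + R = [139]
step 0: K = P̄·Hᵀ·S⁻¹ = [-83/139; -54/139]
step 0: x' = x̄ + K·y = [307/139, -162/139]
step 0: P' = (I − K·H)·P̄ = [478/139 -312/139; -312/139 420/139]
step 1: x̄ = F·x = [-128/139, 324/139]
step 1: P̄ = F·P·Fᵀ + Q = [2504/139 1272/139; 1272/139 2236/139]
step 1: y = z − H·x̄ = [613/139]
step 1: S = H·P̄·Hᵀ + R = [7562/139]
step 1: K = P̄·Hᵀ·S⁻¹ = [-1888/3781; -1754/3781]
step 1: x' = x̄ + K·y = [-11808/3781, 1078/3781]
step 1: P' = (I − K·H)·P̄ = [16824/3781 -13048/3781; -13048/3781 16556/3781]

step 0: x' = [307/139, -162/139], P' = [478/139 -312/139; -312/139 420/139]
step 1: x' = [-11808/3781, 1078/3781], P' = [16824/3781 -13048/3781; -13048/3781 16556/3781]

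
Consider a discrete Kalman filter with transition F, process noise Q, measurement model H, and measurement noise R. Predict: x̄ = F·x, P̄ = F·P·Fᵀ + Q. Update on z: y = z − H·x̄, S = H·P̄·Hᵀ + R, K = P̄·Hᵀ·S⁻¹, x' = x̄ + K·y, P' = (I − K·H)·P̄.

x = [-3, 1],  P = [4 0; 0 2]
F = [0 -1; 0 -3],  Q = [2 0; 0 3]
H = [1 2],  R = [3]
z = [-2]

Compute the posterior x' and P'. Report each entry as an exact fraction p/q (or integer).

x̄ = F·x = [-1, -3]
P̄ = F·P·Fᵀ + Q = [4 6; 6 21]
y = z − H·x̄ = [5]
S = H·P̄·Hᵀ + R = [115]
K = P̄·Hᵀ·S⁻¹ = [16/115; 48/115]
x' = x̄ + K·y = [-7/23, -21/23]
P' = (I − K·H)·P̄ = [204/115 -78/115; -78/115 111/115]

x' = [-7/23, -21/23]
P' = [204/115 -78/115; -78/115 111/115]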